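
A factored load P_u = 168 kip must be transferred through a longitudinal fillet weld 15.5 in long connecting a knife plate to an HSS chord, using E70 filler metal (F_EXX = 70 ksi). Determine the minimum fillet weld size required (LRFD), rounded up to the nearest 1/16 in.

Total weld length L = 15.5 in.
Required throat t_e = P_u / (φ × 0.6 F_EXX × L) = 168 / (0.75 × 0.6 × 70 × 15.5) = 0.3441 in.
Required leg w = t_e / 0.707 = 0.4867 in → use 1/2 in.

w = 1/2 in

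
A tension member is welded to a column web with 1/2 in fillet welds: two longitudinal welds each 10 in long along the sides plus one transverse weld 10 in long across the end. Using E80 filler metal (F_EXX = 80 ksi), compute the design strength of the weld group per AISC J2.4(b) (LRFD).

φR_n ≈ 407 kips

t_e = 0.707 × 0.5 = 0.3535 in.
R_nwl = 0.6 × 80 × 0.3535 × 20 = 339.4 kips (longitudinal, 2 welds).
R_nwt = 0.6 × 80 × 0.3535 × 10 = 169.7 kips (transverse, base value).
(i) R_nwl + R_nwt = 509 kips; (ii) 0.85 R_nwl + 1.5 R_nwt = 543 kips.
R_n = max = 543 kips [governs: (ii)]; φR_n = 407.2 kips.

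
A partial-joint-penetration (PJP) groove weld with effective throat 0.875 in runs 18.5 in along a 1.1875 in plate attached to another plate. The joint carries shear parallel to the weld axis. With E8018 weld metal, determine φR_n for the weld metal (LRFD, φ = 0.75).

φR_n ≈ 583 kips

E80XX → F_EXX = 80 ksi.
Effective throat (given) t_e = 0.875 in.
A_we = 0.875 × 18.5 = 16.19 in².
F_nw = 0.6 F_EXX = 48 ksi.
φR_n = 0.75 × 48 × 16.19 = 582.8 kips.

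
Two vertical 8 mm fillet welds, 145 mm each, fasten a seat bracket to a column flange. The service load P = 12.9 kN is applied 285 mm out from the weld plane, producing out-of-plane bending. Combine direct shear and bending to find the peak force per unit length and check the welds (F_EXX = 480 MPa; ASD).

f_max ≈ 526 N/mm; adequate

L_w = 2 × 145 = 290 mm; section modulus (unit throat) S = 2 × L²/6 = 7008 mm².
Direct shear f_v = P/L_w = 12.9×10³/290 = 44.48 N/mm.
Moment M = P × e = 12.9×10³ × 285 = 3676500 N·mm; bending f_b = M/S = 524.6 N/mm.
f_max = √(f_v² + f_b²) = √(44.48² + 524.6²) = 526.5 N/mm.
r_n/Ω = (1/2.0) × 0.6 × 480 × (0.707 × 8) = 814.5 N/mm → adequate.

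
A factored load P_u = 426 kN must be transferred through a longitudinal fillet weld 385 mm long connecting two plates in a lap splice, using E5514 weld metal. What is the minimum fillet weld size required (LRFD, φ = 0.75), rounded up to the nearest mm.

w = 7 mm

E55XX → F_EXX = 550 MPa.
Total weld length L = 385 mm.
Required throat t_e = P_u / (φ × 0.6 F_EXX × L) = 426 / (0.75 × 0.6 × 550 × 385 × 10⁻³) = 4.471 mm.
Required leg w = t_e / 0.707 = 6.323 mm → use 7 mm.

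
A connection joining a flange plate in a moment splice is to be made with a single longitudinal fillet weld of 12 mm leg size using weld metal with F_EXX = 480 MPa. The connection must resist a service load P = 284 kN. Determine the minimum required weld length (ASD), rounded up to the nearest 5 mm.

Throat t_e = 0.707 × 12 = 8.484 mm.
r_n/Ω = (0.6 × 480 × 8.484) / 2.0 = 1222 N/mm = 1.222 kN/mm.
L_req = P / (r_n/Ω) = 284 / 1.222 = 232.5 mm total.
Round up → use L = 235 mm.

L = 235 mm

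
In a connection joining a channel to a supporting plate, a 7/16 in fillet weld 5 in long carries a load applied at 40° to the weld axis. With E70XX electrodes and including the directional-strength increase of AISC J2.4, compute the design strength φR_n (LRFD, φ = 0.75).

E70XX → F_EXX = 70 ksi.
t_e = 0.707 × 0.4375 = 0.3093 in; A_we = 0.3093 × 5 = 1.547 in².
Directional factor: 1.0 + 0.5 sin^1.5(40°) = 1.258.
F_nw = 0.6 × 70 × 1.258 = 52.82 ksi.
φR_n = 0.75 × 52.82 × 1.547 = 61.27 kips.

φR_n ≈ 61.3 kips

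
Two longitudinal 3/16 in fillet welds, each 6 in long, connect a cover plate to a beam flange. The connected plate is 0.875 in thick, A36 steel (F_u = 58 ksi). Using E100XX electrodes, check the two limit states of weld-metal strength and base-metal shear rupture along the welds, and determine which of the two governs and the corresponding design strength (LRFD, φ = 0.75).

φR_n ≈ 71.6 kips (weld metal governs)

E100XX → F_EXX = 100 ksi.
t_e = 0.707 × 0.1875 = 0.1326 in; L = 12 in.
Weld metal: φR_n = 0.75 × 0.6 × 100 × 0.1326 × 12 = 71.58 kips.
Base metal (shear rupture): φR_n = 0.75 × 0.6 × 58 × 0.875 × 12 = 274 kips.
Governing: weld metal.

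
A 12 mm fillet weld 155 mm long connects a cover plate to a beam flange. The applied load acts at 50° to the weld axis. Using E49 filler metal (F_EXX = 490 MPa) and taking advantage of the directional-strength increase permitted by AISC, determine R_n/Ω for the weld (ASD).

R_n/Ω ≈ 258 kN

t_e = 0.707 × 12 = 8.484 mm; A_we = 8.484 × 155 = 1315 mm².
Directional factor: 1.0 + 0.5 sin^1.5(50°) = 1.335.
F_nw = 0.6 × 490 × 1.335 = 392.6 MPa.
R_n/Ω = (392.6 × 1315) / 2.0 × 10⁻³ = 258.1 kN.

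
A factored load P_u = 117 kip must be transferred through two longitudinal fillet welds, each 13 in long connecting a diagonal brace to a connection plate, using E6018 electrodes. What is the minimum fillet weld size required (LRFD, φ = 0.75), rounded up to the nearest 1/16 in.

E60XX → F_EXX = 60 ksi.
Total weld length L = 26 in.
Required throat t_e = P_u / (φ × 0.6 F_EXX × L) = 117 / (0.75 × 0.6 × 60 × 26) = 0.1667 in.
Required leg w = t_e / 0.707 = 0.2357 in → use 1/4 in.

w = 1/4 in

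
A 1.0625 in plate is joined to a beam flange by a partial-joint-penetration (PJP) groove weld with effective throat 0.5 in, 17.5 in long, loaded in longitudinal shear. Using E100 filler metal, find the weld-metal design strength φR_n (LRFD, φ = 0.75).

E100XX → F_EXX = 100 ksi.
Effective throat (given) t_e = 0.5 in.
A_we = 0.5 × 17.5 = 8.75 in².
F_nw = 0.6 F_EXX = 60 ksi.
φR_n = 0.75 × 60 × 8.75 = 393.8 kips.

φR_n ≈ 394 kips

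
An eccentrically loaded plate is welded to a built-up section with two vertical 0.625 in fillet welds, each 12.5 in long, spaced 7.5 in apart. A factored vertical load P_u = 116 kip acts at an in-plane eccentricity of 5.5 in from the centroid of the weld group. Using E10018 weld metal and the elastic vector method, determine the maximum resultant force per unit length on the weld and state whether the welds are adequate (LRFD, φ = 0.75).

E100XX → F_EXX = 100 ksi.
Total weld length L_w = 25 in. Treat welds as unit-width lines.
Polar moment about centroid: J = 2[d³/12 + d(b/2)²] = 2[12.5³/12 + 12.5×3.75²] = 677.1 in³.
Direct shear f_v = P/L_w = 116 / 25 = 4.64 kip/in (vertical).
Torsion M = P·e = 116 × 5.5 = 638 kip·in.
Critical point at (x, y) = (3.75, 6.25) from centroid. f_tx = M·y/J = 5.889 kip/in; f_ty = M·x/J = 3.534 kip/in.
Resultant f_max = √[f_tx² + (f_v + f_ty)²] = √[5.889² + (4.64 + 3.534)²] = 10.07 kip/in.
Capacity per unit length: φr_n = 0.75 × 0.6 × 100 × (0.707 × 0.625) = 19.88 kip/in.
10.07 ≤ 19.88 → adequate.

f_max ≈ 10.1 kip/in; adequate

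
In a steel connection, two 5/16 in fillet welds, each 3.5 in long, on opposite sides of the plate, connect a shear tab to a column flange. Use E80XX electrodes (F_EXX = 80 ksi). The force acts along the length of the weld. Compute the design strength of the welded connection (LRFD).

φR_n ≈ 55.7 kips

Effective throat t_e = 0.707 × 0.3125 = 0.2209 in.
Total length L = 7 in; A_we = 0.2209 × 7 = 1.547 in².
F_nw = 0.6 F_EXX = 0.6 × 80 = 48 ksi.
φR_n = 0.75 × 48 × 1.547 = 55.68 kips.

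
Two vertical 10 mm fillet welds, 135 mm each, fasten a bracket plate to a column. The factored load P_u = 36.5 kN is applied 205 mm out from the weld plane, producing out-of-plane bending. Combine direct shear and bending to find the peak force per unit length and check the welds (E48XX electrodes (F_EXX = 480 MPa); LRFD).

f_max ≈ 1240 N/mm; adequate

L_w = 2 × 135 = 270 mm; section modulus (unit throat) S = 2 × L²/6 = 6075 mm².
Direct shear f_v = P/L_w = 36.5×10³/270 = 135.2 N/mm.
Moment M = P × e = 36.5×10³ × 205 = 7482500 N·mm; bending f_b = M/S = 1232 N/mm.
f_max = √(f_v² + f_b²) = √(135.2² + 1232²) = 1239 N/mm.
φr_n = 0.75 × 0.6 × 480 × (0.707 × 10) = 1527 N/mm → adequate.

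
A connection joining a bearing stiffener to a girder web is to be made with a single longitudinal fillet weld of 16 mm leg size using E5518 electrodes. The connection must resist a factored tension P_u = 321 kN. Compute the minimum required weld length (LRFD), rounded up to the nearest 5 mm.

L = 115 mm

E55XX → F_EXX = 550 MPa.
Throat t_e = 0.707 × 16 = 11.31 mm.
φr_n = 0.75 × 0.6 × 550 × 11.31 × 10⁻³ = 2.8 kN/mm.
L_req = P_u / φr_n = 321 / 2.8 = 114.7 mm total.
Round up → use L = 115 mm.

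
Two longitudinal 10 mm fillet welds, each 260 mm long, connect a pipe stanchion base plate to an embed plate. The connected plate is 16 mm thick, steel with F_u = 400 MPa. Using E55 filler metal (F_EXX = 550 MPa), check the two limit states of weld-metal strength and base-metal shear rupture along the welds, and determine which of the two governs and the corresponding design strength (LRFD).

t_e = 0.707 × 10 = 7.07 mm; L = 520 mm.
Weld metal: φR_n = 0.75 × 0.6 × 550 × 7.07 × 520 × 10⁻³ = 909.9 kN.
Base metal (shear rupture): φR_n = 0.75 × 0.6 × 400 × 16 × 520 × 10⁻³ = 1498 kN.
Governing: weld metal.

φR_n ≈ 910 kN (weld metal governs)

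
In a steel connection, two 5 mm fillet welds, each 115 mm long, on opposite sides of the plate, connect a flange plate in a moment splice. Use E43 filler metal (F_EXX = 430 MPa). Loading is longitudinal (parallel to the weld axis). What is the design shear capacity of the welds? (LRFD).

Effective throat t_e = 0.707 × 5 = 3.535 mm.
Total length L = 230 mm; A_we = 3.535 × 230 = 813 mm².
F_nw = 0.6 F_EXX = 0.6 × 430 = 258 MPa.
φR_n = 0.75 × 258 × 813 × 10⁻³ = 157.3 kN.

φR_n ≈ 157 kN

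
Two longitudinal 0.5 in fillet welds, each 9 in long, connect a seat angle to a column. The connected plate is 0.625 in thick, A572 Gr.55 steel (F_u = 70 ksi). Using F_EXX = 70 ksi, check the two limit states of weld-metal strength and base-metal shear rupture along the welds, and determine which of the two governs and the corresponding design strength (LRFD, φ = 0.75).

t_e = 0.707 × 0.5 = 0.3535 in; L = 18 in.
Weld metal: φR_n = 0.75 × 0.6 × 70 × 0.3535 × 18 = 200.4 kips.
Base metal (shear rupture): φR_n = 0.75 × 0.6 × 70 × 0.625 × 18 = 354.4 kips.
Governing: weld metal.

φR_n ≈ 200 kips (weld metal governs)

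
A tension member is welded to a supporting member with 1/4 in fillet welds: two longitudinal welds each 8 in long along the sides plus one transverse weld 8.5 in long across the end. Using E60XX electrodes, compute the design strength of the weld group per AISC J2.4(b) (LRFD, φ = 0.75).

φR_n ≈ 126 kip

E60XX → F_EXX = 60 ksi.
t_e = 0.707 × 0.25 = 0.1767 in.
R_nwl = 0.6 × 60 × 0.1767 × 16 = 101.8 kip (longitudinal, 2 welds).
R_nwt = 0.6 × 60 × 0.1767 × 8.5 = 54.09 kip (transverse, base value).
(i) R_nwl + R_nwt = 155.9 kip; (ii) 0.85 R_nwl + 1.5 R_nwt = 167.7 kip.
R_n = max = 167.7 kip [governs: (ii)]; φR_n = 125.7 kip.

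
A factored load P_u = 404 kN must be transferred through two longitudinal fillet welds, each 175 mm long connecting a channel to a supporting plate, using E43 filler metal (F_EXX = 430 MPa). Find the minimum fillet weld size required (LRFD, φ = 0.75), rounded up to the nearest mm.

w = 9 mm

Total weld length L = 350 mm.
Required throat t_e = P_u / (φ × 0.6 F_EXX × L) = 404 / (0.75 × 0.6 × 430 × 350 × 10⁻³) = 5.965 mm.
Required leg w = t_e / 0.707 = 8.437 mm → use 9 mm.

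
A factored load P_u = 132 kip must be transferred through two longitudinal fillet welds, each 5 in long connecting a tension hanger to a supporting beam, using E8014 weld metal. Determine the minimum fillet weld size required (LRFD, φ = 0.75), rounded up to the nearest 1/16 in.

w = 9/16 in

E80XX → F_EXX = 80 ksi.
Total weld length L = 10 in.
Required throat t_e = P_u / (φ × 0.6 F_EXX × L) = 132 / (0.75 × 0.6 × 80 × 10) = 0.3667 in.
Required leg w = t_e / 0.707 = 0.5186 in → use 9/16 in.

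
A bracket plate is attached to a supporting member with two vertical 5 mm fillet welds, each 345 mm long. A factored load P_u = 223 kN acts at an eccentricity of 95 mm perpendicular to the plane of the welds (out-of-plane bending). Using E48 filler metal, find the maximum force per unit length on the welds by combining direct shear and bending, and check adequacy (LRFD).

E48XX → F_EXX = 480 MPa.
L_w = 2 × 345 = 690 mm; section modulus (unit throat) S = 2 × L²/6 = 39680 mm².
Direct shear f_v = P/L_w = 223×10³/690 = 323.2 N/mm.
Moment M = P × e = 223×10³ × 95 = 21185000 N·mm; bending f_b = M/S = 534 N/mm.
f_max = √(f_v² + f_b²) = √(323.2² + 534²) = 624.2 N/mm.
φr_n = 0.75 × 0.6 × 480 × (0.707 × 5) = 763.6 N/mm → adequate.

f_max ≈ 624 N/mm; adequate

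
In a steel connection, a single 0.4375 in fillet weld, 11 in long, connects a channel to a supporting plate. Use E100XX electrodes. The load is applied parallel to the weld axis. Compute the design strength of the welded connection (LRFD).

E100XX → F_EXX = 100 ksi.
Effective throat t_e = 0.707 × 0.4375 = 0.3093 in.
Total length L = 11 in; A_we = 0.3093 × 11 = 3.402 in².
F_nw = 0.6 F_EXX = 0.6 × 100 = 60 ksi.
φR_n = 0.75 × 60 × 3.402 = 153.1 kip.

φR_n ≈ 153 kip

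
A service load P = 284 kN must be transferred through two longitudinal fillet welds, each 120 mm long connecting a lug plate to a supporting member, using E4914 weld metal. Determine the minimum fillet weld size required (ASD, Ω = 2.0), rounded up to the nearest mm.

E49XX → F_EXX = 490 MPa.
Total weld length L = 240 mm.
Required throat t_e = P × Ω / (0.6 F_EXX × L) = 284 × 2.0 / (0.6 × 490 × 240 × 10⁻³) = 8.05 mm.
Required leg w = t_e / 0.707 = 11.39 mm → use 12 mm.

w = 12 mm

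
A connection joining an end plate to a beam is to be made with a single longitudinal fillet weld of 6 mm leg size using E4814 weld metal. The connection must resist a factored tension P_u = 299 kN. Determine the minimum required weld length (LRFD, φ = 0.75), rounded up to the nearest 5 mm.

E48XX → F_EXX = 480 MPa.
Throat t_e = 0.707 × 6 = 4.242 mm.
φr_n = 0.75 × 0.6 × 480 × 4.242 × 10⁻³ = 0.9163 kN/mm.
L_req = P_u / φr_n = 299 / 0.9163 = 326.3 mm total.
Round up → use L = 330 mm.

L = 330 mm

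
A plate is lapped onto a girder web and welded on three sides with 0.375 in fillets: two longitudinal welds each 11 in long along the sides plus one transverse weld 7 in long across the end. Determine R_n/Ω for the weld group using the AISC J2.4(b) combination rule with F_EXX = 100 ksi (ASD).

t_e = 0.707 × 0.375 = 0.2651 in.
R_nwl = 0.6 × 100 × 0.2651 × 22 = 350 kip (longitudinal, 2 welds).
R_nwt = 0.6 × 100 × 0.2651 × 7 = 111.4 kip (transverse, base value).
(i) R_nwl + R_nwt = 461.3 kip; (ii) 0.85 R_nwl + 1.5 R_nwt = 464.5 kip.
R_n = max = 464.5 kip [governs: (ii)]; R_n/Ω = 232.2 kip.

R_n/Ω ≈ 232 kip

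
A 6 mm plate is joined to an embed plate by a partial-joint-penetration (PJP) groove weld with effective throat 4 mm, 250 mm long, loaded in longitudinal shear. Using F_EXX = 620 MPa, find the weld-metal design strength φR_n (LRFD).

Effective throat (given) t_e = 4 mm.
A_we = 4 × 250 = 1000 mm².
F_nw = 0.6 F_EXX = 372 MPa.
φR_n = 0.75 × 372 × 1000 × 10⁻³ = 279 kN.

φR_n ≈ 279 kN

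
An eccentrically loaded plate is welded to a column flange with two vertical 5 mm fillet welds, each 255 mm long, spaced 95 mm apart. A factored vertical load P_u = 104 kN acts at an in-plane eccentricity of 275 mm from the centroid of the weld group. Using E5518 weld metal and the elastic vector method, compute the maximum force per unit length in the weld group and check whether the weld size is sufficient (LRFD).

f_max ≈ 1080 N/mm; NOT adequate

E55XX → F_EXX = 550 MPa.
Total weld length L_w = 510 mm. Treat welds as unit-width lines.
Polar moment about centroid: J = 2[d³/12 + d(b/2)²] = 2[255³/12 + 255×47.5²] = 3914000 mm³.
Direct shear f_v = P/L_w = 104×10³ / 510 = 203.9 N/mm (vertical).
Torsion M = P·e = 104×10³ × 275 = 28600000 N·mm.
Critical point at (x, y) = (47.5, 127.5) from centroid. f_tx = M·y/J = 931.6 N/mm; f_ty = M·x/J = 347.1 N/mm.
Resultant f_max = √[f_tx² + (f_v + f_ty)²] = √[931.6² + (203.9 + 347.1)²] = 1082 N/mm.
Capacity per unit length: φr_n = 0.75 × 0.6 × 550 × (0.707 × 5) = 874.9 N/mm.
1082 > 874.9 → NOT adequate.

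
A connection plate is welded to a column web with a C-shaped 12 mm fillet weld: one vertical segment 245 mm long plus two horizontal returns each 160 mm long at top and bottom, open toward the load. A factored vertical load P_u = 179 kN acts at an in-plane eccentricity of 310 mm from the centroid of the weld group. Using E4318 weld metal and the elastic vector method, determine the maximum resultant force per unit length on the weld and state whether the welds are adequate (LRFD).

E43XX → F_EXX = 430 MPa.
Total weld length L_w = 565 mm. Treat welds as unit-width lines.
Centroid: x̄ = 2×160×80 / 565 = 45.31 mm from the vertical weld.
Polar moment about centroid: J = I_x + I_y = [245³/12 + 2×160×122.5²] + [245×45.31² + 2(160³/12 + 160×34.69²)] = 7598000 mm³.
Direct shear f_v = P/L_w = 179×10³ / 565 = 316.8 N/mm (vertical).
Torsion M = P·e = 179×10³ × 310 = 55490000 N·mm.
Critical point at (x, y) = (114.7, 122.5) from centroid. f_tx = M·y/J = 894.6 N/mm; f_ty = M·x/J = 837.6 N/mm.
Resultant f_max = √[f_tx² + (f_v + f_ty)²] = √[894.6² + (316.8 + 837.6)²] = 1460 N/mm.
Capacity per unit length: φr_n = 0.75 × 0.6 × 430 × (0.707 × 12) = 1642 N/mm.
1460 ≤ 1642 → adequate.

f_max ≈ 1460 N/mm; adequate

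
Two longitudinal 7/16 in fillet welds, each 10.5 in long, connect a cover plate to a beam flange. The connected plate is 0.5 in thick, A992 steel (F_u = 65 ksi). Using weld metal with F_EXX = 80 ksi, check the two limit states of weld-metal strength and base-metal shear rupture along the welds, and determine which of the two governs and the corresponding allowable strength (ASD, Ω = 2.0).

R_n/Ω ≈ 156 kips (weld metal governs)

t_e = 0.707 × 0.4375 = 0.3093 in; L = 21 in.
Weld metal: R_n/Ω = (1/2.0) × 0.6 × 80 × 0.3093 × 21 = 155.9 kips.
Base metal (shear rupture): R_n/Ω = (1/2.0) × 0.6 × 65 × 0.5 × 21 = 204.8 kips.
Governing: weld metal.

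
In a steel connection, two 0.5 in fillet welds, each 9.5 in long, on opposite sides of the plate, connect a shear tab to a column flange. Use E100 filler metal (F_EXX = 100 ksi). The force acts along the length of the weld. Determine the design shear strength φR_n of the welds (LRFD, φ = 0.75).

Effective throat t_e = 0.707 × 0.5 = 0.3535 in.
Total length L = 19 in; A_we = 0.3535 × 19 = 6.716 in².
F_nw = 0.6 F_EXX = 0.6 × 100 = 60 ksi.
φR_n = 0.75 × 60 × 6.716 = 302.2 kips.

φR_n ≈ 302 kips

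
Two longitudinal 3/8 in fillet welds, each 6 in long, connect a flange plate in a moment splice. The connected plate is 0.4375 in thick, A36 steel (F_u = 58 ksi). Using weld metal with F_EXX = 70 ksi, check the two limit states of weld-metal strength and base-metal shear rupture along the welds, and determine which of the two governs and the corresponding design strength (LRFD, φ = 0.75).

φR_n ≈ 100 kips (weld metal governs)

t_e = 0.707 × 0.375 = 0.2651 in; L = 12 in.
Weld metal: φR_n = 0.75 × 0.6 × 70 × 0.2651 × 12 = 100.2 kips.
Base metal (shear rupture): φR_n = 0.75 × 0.6 × 58 × 0.4375 × 12 = 137 kips.
Governing: weld metal.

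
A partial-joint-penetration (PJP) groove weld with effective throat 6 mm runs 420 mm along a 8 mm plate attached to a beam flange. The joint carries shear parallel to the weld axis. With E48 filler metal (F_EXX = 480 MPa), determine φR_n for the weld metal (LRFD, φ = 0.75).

φR_n ≈ 544 kN

Effective throat (given) t_e = 6 mm.
A_we = 6 × 420 = 2520 mm².
F_nw = 0.6 F_EXX = 288 MPa.
φR_n = 0.75 × 288 × 2520 × 10⁻³ = 544.3 kN.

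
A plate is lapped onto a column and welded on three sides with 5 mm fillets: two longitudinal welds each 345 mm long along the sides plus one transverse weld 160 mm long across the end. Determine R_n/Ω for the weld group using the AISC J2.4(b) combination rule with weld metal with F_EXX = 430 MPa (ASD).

t_e = 0.707 × 5 = 3.535 mm.
R_nwl = 0.6 × 430 × 3.535 × 690 × 10⁻³ = 629.3 kN (longitudinal, 2 welds).
R_nwt = 0.6 × 430 × 3.535 × 160 × 10⁻³ = 145.9 kN (transverse, base value).
(i) R_nwl + R_nwt = 775.2 kN; (ii) 0.85 R_nwl + 1.5 R_nwt = 753.8 kN.
R_n = max = 775.2 kN [governs: (i)]; R_n/Ω = 387.6 kN.

R_n/Ω ≈ 388 kN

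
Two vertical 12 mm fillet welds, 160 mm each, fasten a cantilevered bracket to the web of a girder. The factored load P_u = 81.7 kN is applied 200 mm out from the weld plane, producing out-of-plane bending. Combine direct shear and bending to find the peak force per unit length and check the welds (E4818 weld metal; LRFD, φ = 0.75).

f_max ≈ 1930 N/mm; NOT adequate

E48XX → F_EXX = 480 MPa.
L_w = 2 × 160 = 320 mm; section modulus (unit throat) S = 2 × L²/6 = 8533 mm².
Direct shear f_v = P/L_w = 81.7×10³/320 = 255.3 N/mm.
Moment M = P × e = 81.7×10³ × 200 = 16340000 N·mm; bending f_b = M/S = 1915 N/mm.
f_max = √(f_v² + f_b²) = √(255.3² + 1915²) = 1932 N/mm.
φr_n = 0.75 × 0.6 × 480 × (0.707 × 12) = 1833 N/mm → NOT adequate.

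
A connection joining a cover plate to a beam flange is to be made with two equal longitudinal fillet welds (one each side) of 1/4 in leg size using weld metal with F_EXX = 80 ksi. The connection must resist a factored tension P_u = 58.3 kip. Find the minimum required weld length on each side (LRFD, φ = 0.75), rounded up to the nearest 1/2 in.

Throat t_e = 0.707 × 0.25 = 0.1767 in.
φr_n = 0.75 × 0.6 × 80 × 0.1767 = 6.363 kip/in.
L_req = P_u / φr_n = 58.3 / 6.363 = 9.162 in total.
Per side: 9.162 / 2 = 4.581 in.
Round up → use L = 5 in on each side.

L = 5 in on each side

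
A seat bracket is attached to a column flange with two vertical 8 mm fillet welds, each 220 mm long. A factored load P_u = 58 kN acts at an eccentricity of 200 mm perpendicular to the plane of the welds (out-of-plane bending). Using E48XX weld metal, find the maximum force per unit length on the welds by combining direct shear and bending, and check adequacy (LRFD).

E48XX → F_EXX = 480 MPa.
L_w = 2 × 220 = 440 mm; section modulus (unit throat) S = 2 × L²/6 = 16130 mm².
Direct shear f_v = P/L_w = 58×10³/440 = 131.8 N/mm.
Moment M = P × e = 58×10³ × 200 = 11600000 N·mm; bending f_b = M/S = 719 N/mm.
f_max = √(f_v² + f_b²) = √(131.8² + 719²) = 731 N/mm.
φr_n = 0.75 × 0.6 × 480 × (0.707 × 8) = 1222 N/mm → adequate.

f_max ≈ 731 N/mm; adequate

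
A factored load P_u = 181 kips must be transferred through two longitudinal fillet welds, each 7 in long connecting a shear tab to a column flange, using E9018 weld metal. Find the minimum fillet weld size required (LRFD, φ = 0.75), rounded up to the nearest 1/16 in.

E90XX → F_EXX = 90 ksi.
Total weld length L = 14 in.
Required throat t_e = P_u / (φ × 0.6 F_EXX × L) = 181 / (0.75 × 0.6 × 90 × 14) = 0.3192 in.
Required leg w = t_e / 0.707 = 0.4515 in → use 1/2 in.

w = 1/2 in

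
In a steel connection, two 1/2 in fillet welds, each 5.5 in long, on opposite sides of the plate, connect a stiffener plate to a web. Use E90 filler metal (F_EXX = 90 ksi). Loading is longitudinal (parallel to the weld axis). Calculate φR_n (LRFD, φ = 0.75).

Effective throat t_e = 0.707 × 0.5 = 0.3535 in.
Total length L = 11 in; A_we = 0.3535 × 11 = 3.888 in².
F_nw = 0.6 F_EXX = 0.6 × 90 = 54 ksi.
φR_n = 0.75 × 54 × 3.888 = 157.5 kip.

φR_n ≈ 157 kip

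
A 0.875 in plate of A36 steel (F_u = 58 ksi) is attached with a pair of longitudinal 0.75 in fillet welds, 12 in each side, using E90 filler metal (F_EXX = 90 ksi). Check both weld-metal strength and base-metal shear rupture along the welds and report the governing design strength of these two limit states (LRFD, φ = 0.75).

φR_n ≈ 515 kips (weld metal governs)

t_e = 0.707 × 0.75 = 0.5302 in; L = 24 in.
Weld metal: φR_n = 0.75 × 0.6 × 90 × 0.5302 × 24 = 515.4 kips.
Base metal (shear rupture): φR_n = 0.75 × 0.6 × 58 × 0.875 × 24 = 548.1 kips.
Governing: weld metal.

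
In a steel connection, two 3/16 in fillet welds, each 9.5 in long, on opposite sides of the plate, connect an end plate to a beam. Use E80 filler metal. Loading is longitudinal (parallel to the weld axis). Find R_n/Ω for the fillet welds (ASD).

E80XX → F_EXX = 80 ksi.
Effective throat t_e = 0.707 × 0.1875 = 0.1326 in.
Total length L = 19 in; A_we = 0.1326 × 19 = 2.519 in².
F_nw = 0.6 F_EXX = 0.6 × 80 = 48 ksi.
R_n = 48 × 2.519 = 120.9 kips; R_n/Ω = 120.9/2.0 = 60.45 kips.

R_n/Ω ≈ 60.4 kips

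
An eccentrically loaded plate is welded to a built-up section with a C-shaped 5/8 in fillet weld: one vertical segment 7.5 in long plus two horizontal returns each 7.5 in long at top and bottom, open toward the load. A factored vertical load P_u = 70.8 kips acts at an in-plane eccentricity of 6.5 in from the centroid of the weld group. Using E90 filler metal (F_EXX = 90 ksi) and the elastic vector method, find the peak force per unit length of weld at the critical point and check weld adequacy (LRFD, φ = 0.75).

Total weld length L_w = 22.5 in. Treat welds as unit-width lines.
Centroid: x̄ = 2×7.5×3.75 / 22.5 = 2.5 in from the vertical weld.
Polar moment about centroid: J = I_x + I_y = [7.5³/12 + 2×7.5×3.75²] + [7.5×2.5² + 2(7.5³/12 + 7.5×1.25²)] = 386.7 in³.
Direct shear f_v = P/L_w = 70.8 / 22.5 = 3.147 kip/in (vertical).
Torsion M = P·e = 70.8 × 6.5 = 460.2 kip·in.
Critical point at (x, y) = (5, 3.75) from centroid. f_tx = M·y/J = 4.463 kip/in; f_ty = M·x/J = 5.95 kip/in.
Resultant f_max = √[f_tx² + (f_v + f_ty)²] = √[4.463² + (3.147 + 5.95)²] = 10.13 kip/in.
Capacity per unit length: φr_n = 0.75 × 0.6 × 90 × (0.707 × 0.625) = 17.9 kip/in.
10.13 ≤ 17.9 → adequate.

f_max ≈ 10.1 kip/in; adequate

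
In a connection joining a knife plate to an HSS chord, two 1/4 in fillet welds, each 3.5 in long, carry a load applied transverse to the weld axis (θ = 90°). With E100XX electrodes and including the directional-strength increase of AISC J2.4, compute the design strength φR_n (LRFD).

φR_n ≈ 83.5 kips

E100XX → F_EXX = 100 ksi.
t_e = 0.707 × 0.25 = 0.1767 in; A_we = 0.1767 × 7 = 1.237 in².
Directional factor: 1.0 + 0.5 sin^1.5(90°) = 1.5.
F_nw = 0.6 × 100 × 1.5 = 90 ksi.
φR_n = 0.75 × 90 × 1.237 = 83.51 kips.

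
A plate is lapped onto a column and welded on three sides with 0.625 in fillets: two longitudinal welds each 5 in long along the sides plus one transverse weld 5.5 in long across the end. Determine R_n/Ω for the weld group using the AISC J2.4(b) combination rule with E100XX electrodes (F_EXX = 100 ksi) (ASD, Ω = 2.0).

t_e = 0.707 × 0.625 = 0.4419 in.
R_nwl = 0.6 × 100 × 0.4419 × 10 = 265.1 kip (longitudinal, 2 welds).
R_nwt = 0.6 × 100 × 0.4419 × 5.5 = 145.8 kip (transverse, base value).
(i) R_nwl + R_nwt = 410.9 kip; (ii) 0.85 R_nwl + 1.5 R_nwt = 444.1 kip.
R_n = max = 444.1 kip [governs: (ii)]; R_n/Ω = 222 kip.

R_n/Ω ≈ 222 kip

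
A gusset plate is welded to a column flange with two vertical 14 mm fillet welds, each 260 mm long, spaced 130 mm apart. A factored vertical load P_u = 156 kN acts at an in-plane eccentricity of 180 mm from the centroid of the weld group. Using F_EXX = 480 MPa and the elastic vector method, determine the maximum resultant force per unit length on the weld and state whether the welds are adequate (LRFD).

f_max ≈ 968 N/mm; adequate

Total weld length L_w = 520 mm. Treat welds as unit-width lines.
Polar moment about centroid: J = 2[d³/12 + d(b/2)²] = 2[260³/12 + 260×65²] = 5126000 mm³.
Direct shear f_v = P/L_w = 156×10³ / 520 = 300 N/mm (vertical).
Torsion M = P·e = 156×10³ × 180 = 28080000 N·mm.
Critical point at (x, y) = (65, 130) from centroid. f_tx = M·y/J = 712.1 N/mm; f_ty = M·x/J = 356 N/mm.
Resultant f_max = √[f_tx² + (f_v + f_ty)²] = √[712.1² + (300 + 356)²] = 968.2 N/mm.
Capacity per unit length: φr_n = 0.75 × 0.6 × 480 × (0.707 × 14) = 2138 N/mm.
968.2 ≤ 2138 → adequate.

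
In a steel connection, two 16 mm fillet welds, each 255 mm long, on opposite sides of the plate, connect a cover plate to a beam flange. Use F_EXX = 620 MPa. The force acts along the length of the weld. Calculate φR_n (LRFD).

φR_n ≈ 1610 kN

Effective throat t_e = 0.707 × 16 = 11.31 mm.
Total length L = 510 mm; A_we = 11.31 × 510 = 5769 mm².
F_nw = 0.6 F_EXX = 0.6 × 620 = 372 MPa.
φR_n = 0.75 × 372 × 5769 × 10⁻³ = 1610 kN.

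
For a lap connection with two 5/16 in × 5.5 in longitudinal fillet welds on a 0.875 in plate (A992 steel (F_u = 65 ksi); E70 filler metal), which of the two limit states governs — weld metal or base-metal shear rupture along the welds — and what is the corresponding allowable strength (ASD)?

R_n/Ω ≈ 51 kip (weld metal governs)

E70XX → F_EXX = 70 ksi.
t_e = 0.707 × 0.3125 = 0.2209 in; L = 11 in.
Weld metal: R_n/Ω = (1/2.0) × 0.6 × 70 × 0.2209 × 11 = 51.04 kip.
Base metal (shear rupture): R_n/Ω = (1/2.0) × 0.6 × 65 × 0.875 × 11 = 187.7 kip.
Governing: weld metal.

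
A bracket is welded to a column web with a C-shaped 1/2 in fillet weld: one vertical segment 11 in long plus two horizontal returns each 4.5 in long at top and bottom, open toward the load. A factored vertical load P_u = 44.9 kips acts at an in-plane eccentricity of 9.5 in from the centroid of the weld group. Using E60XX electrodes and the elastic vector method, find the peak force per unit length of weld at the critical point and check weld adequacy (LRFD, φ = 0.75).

E60XX → F_EXX = 60 ksi.
Total weld length L_w = 20 in. Treat welds as unit-width lines.
Centroid: x̄ = 2×4.5×2.25 / 20 = 1.012 in from the vertical weld.
Polar moment about centroid: J = I_x + I_y = [11³/12 + 2×4.5×5.5²] + [11×1.012² + 2(4.5³/12 + 4.5×1.238²)] = 423.4 in³.
Direct shear f_v = P/L_w = 44.9 / 20 = 2.245 kip/in (vertical).
Torsion M = P·e = 44.9 × 9.5 = 426.55 kip·in.
Critical point at (x, y) = (3.487, 5.5) from centroid. f_tx = M·y/J = 5.541 kip/in; f_ty = M·x/J = 3.513 kip/in.
Resultant f_max = √[f_tx² + (f_v + f_ty)²] = √[5.541² + (2.245 + 3.513)²] = 7.991 kip/in.
Capacity per unit length: φr_n = 0.75 × 0.6 × 60 × (0.707 × 0.5) = 9.544 kip/in.
7.991 ≤ 9.544 → adequate.

f_max ≈ 7.99 kip/in; adequate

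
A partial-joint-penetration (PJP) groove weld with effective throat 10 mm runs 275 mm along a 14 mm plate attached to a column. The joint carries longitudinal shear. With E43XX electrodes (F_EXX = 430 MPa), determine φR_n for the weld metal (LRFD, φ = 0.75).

Effective throat (given) t_e = 10 mm.
A_we = 10 × 275 = 2750 mm².
F_nw = 0.6 F_EXX = 258 MPa.
φR_n = 0.75 × 258 × 2750 × 10⁻³ = 532.1 kN.

φR_n ≈ 532 kN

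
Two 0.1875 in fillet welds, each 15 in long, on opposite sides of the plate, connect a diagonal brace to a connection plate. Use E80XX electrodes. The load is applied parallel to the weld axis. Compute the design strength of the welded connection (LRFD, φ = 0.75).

E80XX → F_EXX = 80 ksi.
Effective throat t_e = 0.707 × 0.1875 = 0.1326 in.
Total length L = 30 in; A_we = 0.1326 × 30 = 3.977 in².
F_nw = 0.6 F_EXX = 0.6 × 80 = 48 ksi.
φR_n = 0.75 × 48 × 3.977 = 143.2 kip.

φR_n ≈ 143 kip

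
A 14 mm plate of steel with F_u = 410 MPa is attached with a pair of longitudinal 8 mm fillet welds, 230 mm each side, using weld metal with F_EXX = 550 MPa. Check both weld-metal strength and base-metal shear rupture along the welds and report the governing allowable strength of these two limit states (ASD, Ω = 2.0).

t_e = 0.707 × 8 = 5.656 mm; L = 460 mm.
Weld metal: R_n/Ω = (1/2.0) × 0.6 × 550 × 5.656 × 460 × 10⁻³ = 429.3 kN.
Base metal (shear rupture): R_n/Ω = (1/2.0) × 0.6 × 410 × 14 × 460 × 10⁻³ = 792.1 kN.
Governing: weld metal.

R_n/Ω ≈ 429 kN (weld metal governs)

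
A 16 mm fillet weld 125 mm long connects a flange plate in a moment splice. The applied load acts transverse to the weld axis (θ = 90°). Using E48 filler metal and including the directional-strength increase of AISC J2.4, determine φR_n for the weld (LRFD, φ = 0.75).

E48XX → F_EXX = 480 MPa.
t_e = 0.707 × 16 = 11.31 mm; A_we = 11.31 × 125 = 1414 mm².
Directional factor: 1.0 + 0.5 sin^1.5(90°) = 1.5.
F_nw = 0.6 × 480 × 1.5 = 432 MPa.
φR_n = 0.75 × 432 × 1414 × 10⁻³ = 458.1 kN.

φR_n ≈ 458 kN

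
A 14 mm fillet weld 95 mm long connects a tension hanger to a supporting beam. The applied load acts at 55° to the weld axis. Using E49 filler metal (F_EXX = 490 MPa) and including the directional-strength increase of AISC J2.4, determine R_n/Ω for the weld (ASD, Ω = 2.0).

R_n/Ω ≈ 189 kN

t_e = 0.707 × 14 = 9.898 mm; A_we = 9.898 × 95 = 940.3 mm².
Directional factor: 1.0 + 0.5 sin^1.5(55°) = 1.371.
F_nw = 0.6 × 490 × 1.371 = 403 MPa.
R_n/Ω = (403 × 940.3) / 2.0 × 10⁻³ = 189.5 kN.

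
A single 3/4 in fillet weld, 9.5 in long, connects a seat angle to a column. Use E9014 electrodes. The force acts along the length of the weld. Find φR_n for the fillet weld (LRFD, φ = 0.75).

E90XX → F_EXX = 90 ksi.
Effective throat t_e = 0.707 × 0.75 = 0.5302 in.
Total length L = 9.5 in; A_we = 0.5302 × 9.5 = 5.037 in².
F_nw = 0.6 F_EXX = 0.6 × 90 = 54 ksi.
φR_n = 0.75 × 54 × 5.037 = 204 kip.

φR_n ≈ 204 kip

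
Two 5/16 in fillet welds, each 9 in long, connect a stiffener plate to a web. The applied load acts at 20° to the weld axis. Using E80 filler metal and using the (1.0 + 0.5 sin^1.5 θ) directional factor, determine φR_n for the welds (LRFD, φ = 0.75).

φR_n ≈ 157 kips

E80XX → F_EXX = 80 ksi.
t_e = 0.707 × 0.3125 = 0.2209 in; A_we = 0.2209 × 18 = 3.977 in².
Directional factor: 1.0 + 0.5 sin^1.5(20°) = 1.1.
F_nw = 0.6 × 80 × 1.1 = 52.8 ksi.
φR_n = 0.75 × 52.8 × 3.977 = 157.5 kips.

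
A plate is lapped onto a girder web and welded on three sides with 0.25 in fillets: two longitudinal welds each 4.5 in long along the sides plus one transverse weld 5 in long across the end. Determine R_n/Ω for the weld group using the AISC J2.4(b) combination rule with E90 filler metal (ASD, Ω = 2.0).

R_n/Ω ≈ 72.3 kip

E90XX → F_EXX = 90 ksi.
t_e = 0.707 × 0.25 = 0.1767 in.
R_nwl = 0.6 × 90 × 0.1767 × 9 = 85.9 kip (longitudinal, 2 welds).
R_nwt = 0.6 × 90 × 0.1767 × 5 = 47.72 kip (transverse, base value).
(i) R_nwl + R_nwt = 133.6 kip; (ii) 0.85 R_nwl + 1.5 R_nwt = 144.6 kip.
R_n = max = 144.6 kip [governs: (ii)]; R_n/Ω = 72.3 kip.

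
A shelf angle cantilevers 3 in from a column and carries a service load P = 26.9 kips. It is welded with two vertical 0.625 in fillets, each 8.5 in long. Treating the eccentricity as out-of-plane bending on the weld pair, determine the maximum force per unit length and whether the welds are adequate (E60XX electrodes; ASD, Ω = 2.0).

E60XX → F_EXX = 60 ksi.
L_w = 2 × 8.5 = 17 in; section modulus (unit throat) S = 2 × L²/6 = 24.08 in².
Direct shear f_v = P/L_w = 26.9/17 = 1.582 kip/in.
Moment M = P × e = 26.9 × 3 = 80.7 kip·in; bending f_b = M/S = 3.351 kip/in.
f_max = √(f_v² + f_b²) = √(1.582² + 3.351²) = 3.706 kip/in.
r_n/Ω = (1/2.0) × 0.6 × 60 × (0.707 × 0.625) = 7.954 kip/in → adequate.

f_max ≈ 3.71 kip/in; adequate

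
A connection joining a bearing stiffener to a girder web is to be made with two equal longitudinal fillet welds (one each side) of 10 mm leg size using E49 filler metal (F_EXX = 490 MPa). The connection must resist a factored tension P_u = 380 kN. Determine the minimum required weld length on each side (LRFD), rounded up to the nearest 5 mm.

L = 125 mm on each side

Throat t_e = 0.707 × 10 = 7.07 mm.
φr_n = 0.75 × 0.6 × 490 × 7.07 × 10⁻³ = 1.559 kN/mm.
L_req = P_u / φr_n = 380 / 1.559 = 243.8 mm total.
Per side: 243.8 / 2 = 121.9 mm.
Round up → use L = 125 mm on each side.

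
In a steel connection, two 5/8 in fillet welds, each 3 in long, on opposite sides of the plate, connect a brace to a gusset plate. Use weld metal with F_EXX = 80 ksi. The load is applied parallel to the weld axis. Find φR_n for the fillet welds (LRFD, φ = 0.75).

Effective throat t_e = 0.707 × 0.625 = 0.4419 in.
Total length L = 6 in; A_we = 0.4419 × 6 = 2.651 in².
F_nw = 0.6 F_EXX = 0.6 × 80 = 48 ksi.
φR_n = 0.75 × 48 × 2.651 = 95.44 kip.

φR_n ≈ 95.4 kip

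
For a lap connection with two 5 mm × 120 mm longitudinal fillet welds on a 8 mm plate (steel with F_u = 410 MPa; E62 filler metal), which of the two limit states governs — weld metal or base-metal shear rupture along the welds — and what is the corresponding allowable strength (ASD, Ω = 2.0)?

R_n/Ω ≈ 158 kN (weld metal governs)

E62XX → F_EXX = 620 MPa.
t_e = 0.707 × 5 = 3.535 mm; L = 240 mm.
Weld metal: R_n/Ω = (1/2.0) × 0.6 × 620 × 3.535 × 240 × 10⁻³ = 157.8 kN.
Base metal (shear rupture): R_n/Ω = (1/2.0) × 0.6 × 410 × 8 × 240 × 10⁻³ = 236.2 kN.
Governing: weld metal.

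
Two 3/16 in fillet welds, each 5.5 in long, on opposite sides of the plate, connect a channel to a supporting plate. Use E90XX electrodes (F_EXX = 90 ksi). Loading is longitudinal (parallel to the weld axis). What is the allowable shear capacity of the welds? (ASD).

R_n/Ω ≈ 39.4 kips

Effective throat t_e = 0.707 × 0.1875 = 0.1326 in.
Total length L = 11 in; A_we = 0.1326 × 11 = 1.458 in².
F_nw = 0.6 F_EXX = 0.6 × 90 = 54 ksi.
R_n = 54 × 1.458 = 78.74 kips; R_n/Ω = 78.74/2.0 = 39.37 kips.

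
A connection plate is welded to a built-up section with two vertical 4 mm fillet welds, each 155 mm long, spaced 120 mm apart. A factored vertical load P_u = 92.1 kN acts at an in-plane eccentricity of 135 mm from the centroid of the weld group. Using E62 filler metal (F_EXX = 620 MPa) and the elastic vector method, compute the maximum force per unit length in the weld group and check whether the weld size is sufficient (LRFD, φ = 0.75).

Total weld length L_w = 310 mm. Treat welds as unit-width lines.
Polar moment about centroid: J = 2[d³/12 + d(b/2)²] = 2[155³/12 + 155×60²] = 1737000 mm³.
Direct shear f_v = P/L_w = 92.1×10³ / 310 = 297.1 N/mm (vertical).
Torsion M = P·e = 92.1×10³ × 135 = 12434000 N·mm.
Critical point at (x, y) = (60, 77.5) from centroid. f_tx = M·y/J = 554.9 N/mm; f_ty = M·x/J = 429.6 N/mm.
Resultant f_max = √[f_tx² + (f_v + f_ty)²] = √[554.9² + (297.1 + 429.6)²] = 914.3 N/mm.
Capacity per unit length: φr_n = 0.75 × 0.6 × 620 × (0.707 × 4) = 789 N/mm.
914.3 > 789 → NOT adequate.

f_max ≈ 914 N/mm; NOT adequate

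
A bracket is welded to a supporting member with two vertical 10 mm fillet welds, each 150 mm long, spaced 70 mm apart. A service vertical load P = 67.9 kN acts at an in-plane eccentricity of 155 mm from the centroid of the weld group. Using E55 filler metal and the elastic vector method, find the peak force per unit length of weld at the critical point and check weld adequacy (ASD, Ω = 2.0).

f_max ≈ 1050 N/mm; adequate

E55XX → F_EXX = 550 MPa.
Total weld length L_w = 300 mm. Treat welds as unit-width lines.
Polar moment about centroid: J = 2[d³/12 + d(b/2)²] = 2[150³/12 + 150×35²] = 930000 mm³.
Direct shear f_v = P/L_w = 67.9×10³ / 300 = 226.3 N/mm (vertical).
Torsion M = P·e = 67.9×10³ × 155 = 10524000 N·mm.
Critical point at (x, y) = (35, 75) from centroid. f_tx = M·y/J = 848.8 N/mm; f_ty = M·x/J = 396.1 N/mm.
Resultant f_max = √[f_tx² + (f_v + f_ty)²] = √[848.8² + (226.3 + 396.1)²] = 1053 N/mm.
Capacity per unit length: r_n/Ω = (1/2.0) × 0.6 × 550 × (0.707 × 10) = 1167 N/mm.
1053 ≤ 1167 → adequate.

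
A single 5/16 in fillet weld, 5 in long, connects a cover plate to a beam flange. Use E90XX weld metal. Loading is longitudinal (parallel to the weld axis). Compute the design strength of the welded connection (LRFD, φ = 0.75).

φR_n ≈ 44.7 kip

E90XX → F_EXX = 90 ksi.
Effective throat t_e = 0.707 × 0.3125 = 0.2209 in.
Total length L = 5 in; A_we = 0.2209 × 5 = 1.105 in².
F_nw = 0.6 F_EXX = 0.6 × 90 = 54 ksi.
φR_n = 0.75 × 54 × 1.105 = 44.74 kip.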